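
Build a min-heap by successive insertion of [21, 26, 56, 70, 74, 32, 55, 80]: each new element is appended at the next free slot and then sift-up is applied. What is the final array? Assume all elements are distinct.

Insert 21:
  append 21 at index 0 → [21] (no swap needed)
Insert 26:
  append 26 at index 1 → [21, 26] (no swap needed)
Insert 56:
  append 56 at index 2 → [21, 26, 56] (no swap needed)
Insert 70:
  append 70 at index 3 → [21, 26, 56, 70] (no swap needed)
Insert 74:
  append 74 at index 4 → [21, 26, 56, 70, 74] (no swap needed)
Insert 32:
  append 32 at index 5 → [21, 26, 56, 70, 74, 32]
  32 < parent 56 at index 2, swap → [21, 26, 32, 70, 74, 56]
Insert 55:
  append 55 at index 6 → [21, 26, 32, 70, 74, 56, 55] (no swap needed)
Insert 80:
  append 80 at index 7 → [21, 26, 32, 70, 74, 56, 55, 80] (no swap needed)

[21, 26, 32, 70, 74, 56, 55, 80]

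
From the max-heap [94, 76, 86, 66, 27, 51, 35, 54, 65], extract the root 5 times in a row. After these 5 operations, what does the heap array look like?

[54, 35, 51, 27]

extract-max #1 returns 94:
  remove root 94; move last element 65 to root → [65, 76, 86, 66, 27, 51, 35, 54]
  65 vs larger child 86 at index 2, swap → [86, 76, 65, 66, 27, 51, 35, 54]
extract-max #2 returns 86:
  remove root 86; move last element 54 to root → [54, 76, 65, 66, 27, 51, 35]
  54 vs larger child 76 at index 1, swap → [76, 54, 65, 66, 27, 51, 35]
  54 vs larger child 66 at index 3, swap → [76, 66, 65, 54, 27, 51, 35]
extract-max #3 returns 76:
  remove root 76; move last element 35 to root → [35, 66, 65, 54, 27, 51]
  35 vs larger child 66 at index 1, swap → [66, 35, 65, 54, 27, 51]
  35 vs larger child 54 at index 3, swap → [66, 54, 65, 35, 27, 51]
extract-max #4 returns 66:
  remove root 66; move last element 51 to root → [51, 54, 65, 35, 27]
  51 vs larger child 65 at index 2, swap → [65, 54, 51, 35, 27]
extract-max #5 returns 65:
  remove root 65; move last element 27 to root → [27, 54, 51, 35]
  27 vs larger child 54 at index 1, swap → [54, 27, 51, 35]
  27 vs only child 35 at index 3, swap → [54, 35, 51, 27]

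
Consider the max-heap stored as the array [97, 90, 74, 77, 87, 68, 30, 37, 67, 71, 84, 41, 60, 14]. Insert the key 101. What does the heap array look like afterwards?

[101, 90, 97, 77, 87, 68, 74, 37, 67, 71, 84, 41, 60, 14, 30]

append 101 at index 14 → [97, 90, 74, 77, 87, 68, 30, 37, 67, 71, 84, 41, 60, 14, 101]
101 > parent 30 at index 6, swap → [97, 90, 74, 77, 87, 68, 101, 37, 67, 71, 84, 41, 60, 14, 30]
101 > parent 74 at index 2, swap → [97, 90, 101, 77, 87, 68, 74, 37, 67, 71, 84, 41, 60, 14, 30]
101 > parent 97 at index 0, swap → [101, 90, 97, 77, 87, 68, 74, 37, 67, 71, 84, 41, 60, 14, 30]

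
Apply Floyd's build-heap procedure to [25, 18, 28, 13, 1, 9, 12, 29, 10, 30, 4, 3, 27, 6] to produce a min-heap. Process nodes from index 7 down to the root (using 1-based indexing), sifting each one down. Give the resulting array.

[1, 4, 3, 10, 18, 9, 6, 29, 13, 30, 25, 28, 27, 12]

sift down from index 7:
  12 vs only child 6 at index 14, swap → [25, 18, 28, 13, 1, 9, 6, 29, 10, 30, 4, 3, 27, 12]
sift down from index 6:
  9 vs smaller child 3 at index 12, swap → [25, 18, 28, 13, 1, 3, 6, 29, 10, 30, 4, 9, 27, 12]
sift down from index 5: already satisfies heap property
sift down from index 4:
  13 vs smaller child 10 at index 9, swap → [25, 18, 28, 10, 1, 3, 6, 29, 13, 30, 4, 9, 27, 12]
sift down from index 3:
  28 vs smaller child 3 at index 6, swap → [25, 18, 3, 10, 1, 28, 6, 29, 13, 30, 4, 9, 27, 12]
  28 vs smaller child 9 at index 12, swap → [25, 18, 3, 10, 1, 9, 6, 29, 13, 30, 4, 28, 27, 12]
sift down from index 2:
  18 vs smaller child 1 at index 5, swap → [25, 1, 3, 10, 18, 9, 6, 29, 13, 30, 4, 28, 27, 12]
  18 vs smaller child 4 at index 11, swap → [25, 1, 3, 10, 4, 9, 6, 29, 13, 30, 18, 28, 27, 12]
sift down from index 1:
  25 vs smaller child 1 at index 2, swap → [1, 25, 3, 10, 4, 9, 6, 29, 13, 30, 18, 28, 27, 12]
  25 vs smaller child 4 at index 5, swap → [1, 4, 3, 10, 25, 9, 6, 29, 13, 30, 18, 28, 27, 12]
  25 vs smaller child 18 at index 11, swap → [1, 4, 3, 10, 18, 9, 6, 29, 13, 30, 25, 28, 27, 12]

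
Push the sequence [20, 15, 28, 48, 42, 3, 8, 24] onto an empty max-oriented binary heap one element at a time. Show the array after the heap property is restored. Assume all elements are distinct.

[48, 42, 20, 24, 28, 3, 8, 15]

Insert 20:
  append 20 at index 0 → [20] (no swap needed)
Insert 15:
  append 15 at index 1 → [20, 15] (no swap needed)
Insert 28:
  append 28 at index 2 → [20, 15, 28]
  28 > parent 20 at index 0, swap → [28, 15, 20]
Insert 48:
  append 48 at index 3 → [28, 15, 20, 48]
  48 > parent 15 at index 1, swap → [28, 48, 20, 15]
  48 > parent 28 at index 0, swap → [48, 28, 20, 15]
Insert 42:
  append 42 at index 4 → [48, 28, 20, 15, 42]
  42 > parent 28 at index 1, swap → [48, 42, 20, 15, 28]
Insert 3:
  append 3 at index 5 → [48, 42, 20, 15, 28, 3] (no swap needed)
Insert 8:
  append 8 at index 6 → [48, 42, 20, 15, 28, 3, 8] (no swap needed)
Insert 24:
  append 24 at index 7 → [48, 42, 20, 15, 28, 3, 8, 24]
  24 > parent 15 at index 3, swap → [48, 42, 20, 24, 28, 3, 8, 15]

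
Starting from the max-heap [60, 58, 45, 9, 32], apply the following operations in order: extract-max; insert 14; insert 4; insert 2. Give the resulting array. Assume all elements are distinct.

extract-max → returns 60:
  remove root 60; move last element 32 to root → [32, 58, 45, 9]
  32 vs larger child 58 at index 1, swap → [58, 32, 45, 9]
insert 14:
  append 14 at index 4 → [58, 32, 45, 9, 14] (no swap needed)
insert 4:
  append 4 at index 5 → [58, 32, 45, 9, 14, 4] (no swap needed)
insert 2:
  append 2 at index 6 → [58, 32, 45, 9, 14, 4, 2] (no swap needed)

[58, 32, 45, 9, 14, 4, 2]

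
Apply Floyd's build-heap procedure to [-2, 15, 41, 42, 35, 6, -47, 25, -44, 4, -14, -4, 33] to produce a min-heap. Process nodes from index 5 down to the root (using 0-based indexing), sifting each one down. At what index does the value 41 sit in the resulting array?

sift down from index 5:
  6 vs smaller child -4 at index 11, swap → [-2, 15, 41, 42, 35, -4, -47, 25, -44, 4, -14, 6, 33]
sift down from index 4:
  35 vs smaller child -14 at index 10, swap → [-2, 15, 41, 42, -14, -4, -47, 25, -44, 4, 35, 6, 33]
sift down from index 3:
  42 vs smaller child -44 at index 8, swap → [-2, 15, 41, -44, -14, -4, -47, 25, 42, 4, 35, 6, 33]
sift down from index 2:
  41 vs smaller child -47 at index 6, swap → [-2, 15, -47, -44, -14, -4, 41, 25, 42, 4, 35, 6, 33]
sift down from index 1:
  15 vs smaller child -44 at index 3, swap → [-2, -44, -47, 15, -14, -4, 41, 25, 42, 4, 35, 6, 33]
sift down from index 0:
  -2 vs smaller child -47 at index 2, swap → [-47, -44, -2, 15, -14, -4, 41, 25, 42, 4, 35, 6, 33]
  -2 vs smaller child -4 at index 5, swap → [-47, -44, -4, 15, -14, -2, 41, 25, 42, 4, 35, 6, 33]
resulting array: [-47, -44, -4, 15, -14, -2, 41, 25, 42, 4, 35, 6, 33]

6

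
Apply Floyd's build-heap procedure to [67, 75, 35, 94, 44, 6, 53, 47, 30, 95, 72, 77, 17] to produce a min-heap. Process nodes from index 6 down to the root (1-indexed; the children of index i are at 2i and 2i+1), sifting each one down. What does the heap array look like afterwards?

[6, 30, 17, 47, 44, 35, 53, 75, 94, 95, 72, 77, 67]

sift down from index 6: already satisfies heap property
sift down from index 5: already satisfies heap property
sift down from index 4:
  94 vs smaller child 30 at index 9, swap → [67, 75, 35, 30, 44, 6, 53, 47, 94, 95, 72, 77, 17]
sift down from index 3:
  35 vs smaller child 6 at index 6, swap → [67, 75, 6, 30, 44, 35, 53, 47, 94, 95, 72, 77, 17]
  35 vs smaller child 17 at index 13, swap → [67, 75, 6, 30, 44, 17, 53, 47, 94, 95, 72, 77, 35]
sift down from index 2:
  75 vs smaller child 30 at index 4, swap → [67, 30, 6, 75, 44, 17, 53, 47, 94, 95, 72, 77, 35]
  75 vs smaller child 47 at index 8, swap → [67, 30, 6, 47, 44, 17, 53, 75, 94, 95, 72, 77, 35]
sift down from index 1:
  67 vs smaller child 6 at index 3, swap → [6, 30, 67, 47, 44, 17, 53, 75, 94, 95, 72, 77, 35]
  67 vs smaller child 17 at index 6, swap → [6, 30, 17, 47, 44, 67, 53, 75, 94, 95, 72, 77, 35]
  67 vs smaller child 35 at index 13, swap → [6, 30, 17, 47, 44, 35, 53, 75, 94, 95, 72, 77, 67]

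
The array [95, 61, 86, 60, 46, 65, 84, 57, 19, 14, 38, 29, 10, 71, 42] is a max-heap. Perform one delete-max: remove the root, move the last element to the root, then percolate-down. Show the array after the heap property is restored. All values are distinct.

[86, 61, 84, 60, 46, 65, 71, 57, 19, 14, 38, 29, 10, 42]

remove root 95; move last element 42 to root → [42, 61, 86, 60, 46, 65, 84, 57, 19, 14, 38, 29, 10, 71]
42 vs larger child 86 at index 2, swap → [86, 61, 42, 60, 46, 65, 84, 57, 19, 14, 38, 29, 10, 71]
42 vs larger child 84 at index 6, swap → [86, 61, 84, 60, 46, 65, 42, 57, 19, 14, 38, 29, 10, 71]
42 vs only child 71 at index 13, swap → [86, 61, 84, 60, 46, 65, 71, 57, 19, 14, 38, 29, 10, 42]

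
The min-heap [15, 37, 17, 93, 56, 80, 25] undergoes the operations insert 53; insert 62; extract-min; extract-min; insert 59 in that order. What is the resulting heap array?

[25, 37, 62, 53, 56, 80, 93, 59]

insert 53:
  append 53 at index 7 → [15, 37, 17, 93, 56, 80, 25, 53]
  53 < parent 93 at index 3, swap → [15, 37, 17, 53, 56, 80, 25, 93]
insert 62:
  append 62 at index 8 → [15, 37, 17, 53, 56, 80, 25, 93, 62] (no swap needed)
extract-min → returns 15:
  remove root 15; move last element 62 to root → [62, 37, 17, 53, 56, 80, 25, 93]
  62 vs smaller child 17 at index 2, swap → [17, 37, 62, 53, 56, 80, 25, 93]
  62 vs smaller child 25 at index 6, swap → [17, 37, 25, 53, 56, 80, 62, 93]
extract-min → returns 17:
  remove root 17; move last element 93 to root → [93, 37, 25, 53, 56, 80, 62]
  93 vs smaller child 25 at index 2, swap → [25, 37, 93, 53, 56, 80, 62]
  93 vs smaller child 62 at index 6, swap → [25, 37, 62, 53, 56, 80, 93]
insert 59:
  append 59 at index 7 → [25, 37, 62, 53, 56, 80, 93, 59] (no swap needed)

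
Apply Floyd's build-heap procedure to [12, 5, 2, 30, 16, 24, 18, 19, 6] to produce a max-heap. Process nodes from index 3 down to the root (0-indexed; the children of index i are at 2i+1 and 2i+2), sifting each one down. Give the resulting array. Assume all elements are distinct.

[30, 19, 24, 12, 16, 2, 18, 5, 6]

sift down from index 3: already satisfies heap property
sift down from index 2:
  2 vs larger child 24 at index 5, swap → [12, 5, 24, 30, 16, 2, 18, 19, 6]
sift down from index 1:
  5 vs larger child 30 at index 3, swap → [12, 30, 24, 5, 16, 2, 18, 19, 6]
  5 vs larger child 19 at index 7, swap → [12, 30, 24, 19, 16, 2, 18, 5, 6]
sift down from index 0:
  12 vs larger child 30 at index 1, swap → [30, 12, 24, 19, 16, 2, 18, 5, 6]
  12 vs larger child 19 at index 3, swap → [30, 19, 24, 12, 16, 2, 18, 5, 6]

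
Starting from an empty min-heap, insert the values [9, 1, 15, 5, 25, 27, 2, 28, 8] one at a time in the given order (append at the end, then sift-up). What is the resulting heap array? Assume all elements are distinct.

[1, 5, 2, 8, 25, 27, 15, 28, 9]

Insert 9:
  append 9 at index 0 → [9] (no swap needed)
Insert 1:
  append 1 at index 1 → [9, 1]
  1 < parent 9 at index 0, swap → [1, 9]
Insert 15:
  append 15 at index 2 → [1, 9, 15] (no swap needed)
Insert 5:
  append 5 at index 3 → [1, 9, 15, 5]
  5 < parent 9 at index 1, swap → [1, 5, 15, 9]
Insert 25:
  append 25 at index 4 → [1, 5, 15, 9, 25] (no swap needed)
Insert 27:
  append 27 at index 5 → [1, 5, 15, 9, 25, 27] (no swap needed)
Insert 2:
  append 2 at index 6 → [1, 5, 15, 9, 25, 27, 2]
  2 < parent 15 at index 2, swap → [1, 5, 2, 9, 25, 27, 15]
Insert 28:
  append 28 at index 7 → [1, 5, 2, 9, 25, 27, 15, 28] (no swap needed)
Insert 8:
  append 8 at index 8 → [1, 5, 2, 9, 25, 27, 15, 28, 8]
  8 < parent 9 at index 3, swap → [1, 5, 2, 8, 25, 27, 15, 28, 9]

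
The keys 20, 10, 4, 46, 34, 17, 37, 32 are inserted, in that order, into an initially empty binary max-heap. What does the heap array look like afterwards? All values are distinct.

[46, 34, 37, 32, 20, 4, 17, 10]

Insert 20:
  append 20 at index 0 → [20] (no swap needed)
Insert 10:
  append 10 at index 1 → [20, 10] (no swap needed)
Insert 4:
  append 4 at index 2 → [20, 10, 4] (no swap needed)
Insert 46:
  append 46 at index 3 → [20, 10, 4, 46]
  46 > parent 10 at index 1, swap → [20, 46, 4, 10]
  46 > parent 20 at index 0, swap → [46, 20, 4, 10]
Insert 34:
  append 34 at index 4 → [46, 20, 4, 10, 34]
  34 > parent 20 at index 1, swap → [46, 34, 4, 10, 20]
Insert 17:
  append 17 at index 5 → [46, 34, 4, 10, 20, 17]
  17 > parent 4 at index 2, swap → [46, 34, 17, 10, 20, 4]
Insert 37:
  append 37 at index 6 → [46, 34, 17, 10, 20, 4, 37]
  37 > parent 17 at index 2, swap → [46, 34, 37, 10, 20, 4, 17]
Insert 32:
  append 32 at index 7 → [46, 34, 37, 10, 20, 4, 17, 32]
  32 > parent 10 at index 3, swap → [46, 34, 37, 32, 20, 4, 17, 10]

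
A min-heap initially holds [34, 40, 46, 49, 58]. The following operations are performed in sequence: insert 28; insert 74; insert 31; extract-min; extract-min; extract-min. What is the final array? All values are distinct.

[40, 49, 46, 74, 58]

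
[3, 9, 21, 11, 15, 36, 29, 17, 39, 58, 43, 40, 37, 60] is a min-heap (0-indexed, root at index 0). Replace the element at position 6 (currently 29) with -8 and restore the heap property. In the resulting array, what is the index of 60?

set index 6 from 29 to -8 → [3, 9, 21, 11, 15, 36, -8, 17, 39, 58, 43, 40, 37, 60]
-8 < parent 21 at index 2, swap → [3, 9, -8, 11, 15, 36, 21, 17, 39, 58, 43, 40, 37, 60]
-8 < parent 3 at index 0, swap → [-8, 9, 3, 11, 15, 36, 21, 17, 39, 58, 43, 40, 37, 60]
resulting array: [-8, 9, 3, 11, 15, 36, 21, 17, 39, 58, 43, 40, 37, 60]

13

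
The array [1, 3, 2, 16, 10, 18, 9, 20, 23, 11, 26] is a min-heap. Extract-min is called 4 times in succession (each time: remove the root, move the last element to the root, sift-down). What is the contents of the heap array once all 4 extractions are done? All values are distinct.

[10, 11, 18, 16, 20, 23, 26]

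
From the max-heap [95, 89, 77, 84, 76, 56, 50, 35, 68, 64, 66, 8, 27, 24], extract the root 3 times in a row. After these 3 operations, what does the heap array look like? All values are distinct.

extract-max #1 returns 95:
  remove root 95; move last element 24 to root → [24, 89, 77, 84, 76, 56, 50, 35, 68, 64, 66, 8, 27]
  24 vs larger child 89 at index 1, swap → [89, 24, 77, 84, 76, 56, 50, 35, 68, 64, 66, 8, 27]
  24 vs larger child 84 at index 3, swap → [89, 84, 77, 24, 76, 56, 50, 35, 68, 64, 66, 8, 27]
  24 vs larger child 68 at index 8, swap → [89, 84, 77, 68, 76, 56, 50, 35, 24, 64, 66, 8, 27]
extract-max #2 returns 89:
  remove root 89; move last element 27 to root → [27, 84, 77, 68, 76, 56, 50, 35, 24, 64, 66, 8]
  27 vs larger child 84 at index 1, swap → [84, 27, 77, 68, 76, 56, 50, 35, 24, 64, 66, 8]
  27 vs larger child 76 at index 4, swap → [84, 76, 77, 68, 27, 56, 50, 35, 24, 64, 66, 8]
  27 vs larger child 66 at index 10, swap → [84, 76, 77, 68, 66, 56, 50, 35, 24, 64, 27, 8]
extract-max #3 returns 84:
  remove root 84; move last element 8 to root → [8, 76, 77, 68, 66, 56, 50, 35, 24, 64, 27]
  8 vs larger child 77 at index 2, swap → [77, 76, 8, 68, 66, 56, 50, 35, 24, 64, 27]
  8 vs larger child 56 at index 5, swap → [77, 76, 56, 68, 66, 8, 50, 35, 24, 64, 27]

[77, 76, 56, 68, 66, 8, 50, 35, 24, 64, 27]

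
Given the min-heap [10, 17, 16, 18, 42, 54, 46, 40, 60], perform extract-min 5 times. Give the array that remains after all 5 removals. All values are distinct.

extract-min #1 returns 10:
  remove root 10; move last element 60 to root → [60, 17, 16, 18, 42, 54, 46, 40]
  60 vs smaller child 16 at index 2, swap → [16, 17, 60, 18, 42, 54, 46, 40]
  60 vs smaller child 46 at index 6, swap → [16, 17, 46, 18, 42, 54, 60, 40]
extract-min #2 returns 16:
  remove root 16; move last element 40 to root → [40, 17, 46, 18, 42, 54, 60]
  40 vs smaller child 17 at index 1, swap → [17, 40, 46, 18, 42, 54, 60]
  40 vs smaller child 18 at index 3, swap → [17, 18, 46, 40, 42, 54, 60]
extract-min #3 returns 17:
  remove root 17; move last element 60 to root → [60, 18, 46, 40, 42, 54]
  60 vs smaller child 18 at index 1, swap → [18, 60, 46, 40, 42, 54]
  60 vs smaller child 40 at index 3, swap → [18, 40, 46, 60, 42, 54]
extract-min #4 returns 18:
  remove root 18; move last element 54 to root → [54, 40, 46, 60, 42]
  54 vs smaller child 40 at index 1, swap → [40, 54, 46, 60, 42]
  54 vs smaller child 42 at index 4, swap → [40, 42, 46, 60, 54]
extract-min #5 returns 40:
  remove root 40; move last element 54 to root → [54, 42, 46, 60]
  54 vs smaller child 42 at index 1, swap → [42, 54, 46, 60]

[42, 54, 46, 60]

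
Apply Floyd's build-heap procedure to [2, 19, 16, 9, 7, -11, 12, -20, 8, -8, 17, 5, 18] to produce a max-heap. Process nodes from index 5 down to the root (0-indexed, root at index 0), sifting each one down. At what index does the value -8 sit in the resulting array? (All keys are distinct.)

9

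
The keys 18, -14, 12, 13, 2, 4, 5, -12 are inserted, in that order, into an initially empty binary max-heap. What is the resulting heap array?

[18, 13, 12, -12, 2, 4, 5, -14]

Insert 18:
  append 18 at index 0 → [18] (no swap needed)
Insert -14:
  append -14 at index 1 → [18, -14] (no swap needed)
Insert 12:
  append 12 at index 2 → [18, -14, 12] (no swap needed)
Insert 13:
  append 13 at index 3 → [18, -14, 12, 13]
  13 > parent -14 at index 1, swap → [18, 13, 12, -14]
Insert 2:
  append 2 at index 4 → [18, 13, 12, -14, 2] (no swap needed)
Insert 4:
  append 4 at index 5 → [18, 13, 12, -14, 2, 4] (no swap needed)
Insert 5:
  append 5 at index 6 → [18, 13, 12, -14, 2, 4, 5] (no swap needed)
Insert -12:
  append -12 at index 7 → [18, 13, 12, -14, 2, 4, 5, -12]
  -12 > parent -14 at index 3, swap → [18, 13, 12, -12, 2, 4, 5, -14]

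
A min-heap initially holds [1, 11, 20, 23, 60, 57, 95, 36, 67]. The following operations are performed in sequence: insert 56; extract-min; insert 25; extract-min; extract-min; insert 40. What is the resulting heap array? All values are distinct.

insert 56:
  append 56 at index 9 → [1, 11, 20, 23, 60, 57, 95, 36, 67, 56]
  56 < parent 60 at index 4, swap → [1, 11, 20, 23, 56, 57, 95, 36, 67, 60]
extract-min → returns 1:
  remove root 1; move last element 60 to root → [60, 11, 20, 23, 56, 57, 95, 36, 67]
  60 vs smaller child 11 at index 1, swap → [11, 60, 20, 23, 56, 57, 95, 36, 67]
  60 vs smaller child 23 at index 3, swap → [11, 23, 20, 60, 56, 57, 95, 36, 67]
  60 vs smaller child 36 at index 7, swap → [11, 23, 20, 36, 56, 57, 95, 60, 67]
insert 25:
  append 25 at index 9 → [11, 23, 20, 36, 56, 57, 95, 60, 67, 25]
  25 < parent 56 at index 4, swap → [11, 23, 20, 36, 25, 57, 95, 60, 67, 56]
extract-min → returns 11:
  remove root 11; move last element 56 to root → [56, 23, 20, 36, 25, 57, 95, 60, 67]
  56 vs smaller child 20 at index 2, swap → [20, 23, 56, 36, 25, 57, 95, 60, 67]
extract-min → returns 20:
  remove root 20; move last element 67 to root → [67, 23, 56, 36, 25, 57, 95, 60]
  67 vs smaller child 23 at index 1, swap → [23, 67, 56, 36, 25, 57, 95, 60]
  67 vs smaller child 25 at index 4, swap → [23, 25, 56, 36, 67, 57, 95, 60]
insert 40:
  append 40 at index 8 → [23, 25, 56, 36, 67, 57, 95, 60, 40] (no swap needed)

[23, 25, 56, 36, 67, 57, 95, 60, 40]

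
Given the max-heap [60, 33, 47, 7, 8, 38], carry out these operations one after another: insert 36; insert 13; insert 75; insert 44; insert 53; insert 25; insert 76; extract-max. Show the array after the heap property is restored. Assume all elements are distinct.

[75, 60, 47, 33, 53, 38, 36, 7, 13, 8, 44, 25]

insert 36:
  append 36 at index 6 → [60, 33, 47, 7, 8, 38, 36] (no swap needed)
insert 13:
  append 13 at index 7 → [60, 33, 47, 7, 8, 38, 36, 13]
  13 > parent 7 at index 3, swap → [60, 33, 47, 13, 8, 38, 36, 7]
insert 75:
  append 75 at index 8 → [60, 33, 47, 13, 8, 38, 36, 7, 75]
  75 > parent 13 at index 3, swap → [60, 33, 47, 75, 8, 38, 36, 7, 13]
  75 > parent 33 at index 1, swap → [60, 75, 47, 33, 8, 38, 36, 7, 13]
  75 > parent 60 at index 0, swap → [75, 60, 47, 33, 8, 38, 36, 7, 13]
insert 44:
  append 44 at index 9 → [75, 60, 47, 33, 8, 38, 36, 7, 13, 44]
  44 > parent 8 at index 4, swap → [75, 60, 47, 33, 44, 38, 36, 7, 13, 8]
insert 53:
  append 53 at index 10 → [75, 60, 47, 33, 44, 38, 36, 7, 13, 8, 53]
  53 > parent 44 at index 4, swap → [75, 60, 47, 33, 53, 38, 36, 7, 13, 8, 44]
insert 25:
  append 25 at index 11 → [75, 60, 47, 33, 53, 38, 36, 7, 13, 8, 44, 25] (no swap needed)
insert 76:
  append 76 at index 12 → [75, 60, 47, 33, 53, 38, 36, 7, 13, 8, 44, 25, 76]
  76 > parent 38 at index 5, swap → [75, 60, 47, 33, 53, 76, 36, 7, 13, 8, 44, 25, 38]
  76 > parent 47 at index 2, swap → [75, 60, 76, 33, 53, 47, 36, 7, 13, 8, 44, 25, 38]
  76 > parent 75 at index 0, swap → [76, 60, 75, 33, 53, 47, 36, 7, 13, 8, 44, 25, 38]
extract-max → returns 76:
  remove root 76; move last element 38 to root → [38, 60, 75, 33, 53, 47, 36, 7, 13, 8, 44, 25]
  38 vs larger child 75 at index 2, swap → [75, 60, 38, 33, 53, 47, 36, 7, 13, 8, 44, 25]
  38 vs larger child 47 at index 5, swap → [75, 60, 47, 33, 53, 38, 36, 7, 13, 8, 44, 25]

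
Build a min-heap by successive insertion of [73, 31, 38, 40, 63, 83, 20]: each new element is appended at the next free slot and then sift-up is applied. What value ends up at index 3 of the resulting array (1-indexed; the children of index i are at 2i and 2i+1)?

Insert 73:
  append 73 at index 1 → [73] (no swap needed)
Insert 31:
  append 31 at index 2 → [73, 31]
  31 < parent 73 at index 1, swap → [31, 73]
Insert 38:
  append 38 at index 3 → [31, 73, 38] (no swap needed)
Insert 40:
  append 40 at index 4 → [31, 73, 38, 40]
  40 < parent 73 at index 2, swap → [31, 40, 38, 73]
Insert 63:
  append 63 at index 5 → [31, 40, 38, 73, 63] (no swap needed)
Insert 83:
  append 83 at index 6 → [31, 40, 38, 73, 63, 83] (no swap needed)
Insert 20:
  append 20 at index 7 → [31, 40, 38, 73, 63, 83, 20]
  20 < parent 38 at index 3, swap → [31, 40, 20, 73, 63, 83, 38]
  20 < parent 31 at index 1, swap → [20, 40, 31, 73, 63, 83, 38]
resulting array: [20, 40, 31, 73, 63, 83, 38]

31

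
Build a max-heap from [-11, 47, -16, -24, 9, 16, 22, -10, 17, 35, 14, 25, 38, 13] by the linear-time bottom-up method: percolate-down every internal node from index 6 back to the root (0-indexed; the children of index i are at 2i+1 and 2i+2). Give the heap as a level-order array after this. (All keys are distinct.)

[47, 35, 38, 17, 14, 25, 22, -10, -24, 9, -11, -16, 16, 13]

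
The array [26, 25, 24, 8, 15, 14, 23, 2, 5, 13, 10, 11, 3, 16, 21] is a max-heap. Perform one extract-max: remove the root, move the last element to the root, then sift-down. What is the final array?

[25, 21, 24, 8, 15, 14, 23, 2, 5, 13, 10, 11, 3, 16]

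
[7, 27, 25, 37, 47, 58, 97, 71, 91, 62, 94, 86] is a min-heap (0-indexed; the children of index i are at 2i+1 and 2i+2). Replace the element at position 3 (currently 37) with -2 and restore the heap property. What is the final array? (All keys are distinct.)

set index 3 from 37 to -2 → [7, 27, 25, -2, 47, 58, 97, 71, 91, 62, 94, 86]
-2 < parent 27 at index 1, swap → [7, -2, 25, 27, 47, 58, 97, 71, 91, 62, 94, 86]
-2 < parent 7 at index 0, swap → [-2, 7, 25, 27, 47, 58, 97, 71, 91, 62, 94, 86]

[-2, 7, 25, 27, 47, 58, 97, 71, 91, 62, 94, 86]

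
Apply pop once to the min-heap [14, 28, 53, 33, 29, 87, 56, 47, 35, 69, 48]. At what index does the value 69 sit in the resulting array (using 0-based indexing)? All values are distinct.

9

remove root 14; move last element 48 to root → [48, 28, 53, 33, 29, 87, 56, 47, 35, 69]
48 vs smaller child 28 at index 1, swap → [28, 48, 53, 33, 29, 87, 56, 47, 35, 69]
48 vs smaller child 29 at index 4, swap → [28, 29, 53, 33, 48, 87, 56, 47, 35, 69]
resulting array: [28, 29, 53, 33, 48, 87, 56, 47, 35, 69]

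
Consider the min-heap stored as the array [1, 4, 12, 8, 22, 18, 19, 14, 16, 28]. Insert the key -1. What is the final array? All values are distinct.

[-1, 1, 12, 8, 4, 18, 19, 14, 16, 28, 22]

append -1 at index 10 → [1, 4, 12, 8, 22, 18, 19, 14, 16, 28, -1]
-1 < parent 22 at index 4, swap → [1, 4, 12, 8, -1, 18, 19, 14, 16, 28, 22]
-1 < parent 4 at index 1, swap → [1, -1, 12, 8, 4, 18, 19, 14, 16, 28, 22]
-1 < parent 1 at index 0, swap → [-1, 1, 12, 8, 4, 18, 19, 14, 16, 28, 22]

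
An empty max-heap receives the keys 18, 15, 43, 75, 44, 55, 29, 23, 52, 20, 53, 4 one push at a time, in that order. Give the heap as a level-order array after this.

[75, 53, 55, 44, 52, 18, 29, 15, 23, 20, 43, 4]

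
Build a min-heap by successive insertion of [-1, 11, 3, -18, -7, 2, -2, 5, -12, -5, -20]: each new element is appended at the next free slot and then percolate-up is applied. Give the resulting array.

Insert -1:
  append -1 at index 0 → [-1] (no swap needed)
Insert 11:
  append 11 at index 1 → [-1, 11] (no swap needed)
Insert 3:
  append 3 at index 2 → [-1, 11, 3] (no swap needed)
Insert -18:
  append -18 at index 3 → [-1, 11, 3, -18]
  -18 < parent 11 at index 1, swap → [-1, -18, 3, 11]
  -18 < parent -1 at index 0, swap → [-18, -1, 3, 11]
Insert -7:
  append -7 at index 4 → [-18, -1, 3, 11, -7]
  -7 < parent -1 at index 1, swap → [-18, -7, 3, 11, -1]
Insert 2:
  append 2 at index 5 → [-18, -7, 3, 11, -1, 2]
  2 < parent 3 at index 2, swap → [-18, -7, 2, 11, -1, 3]
Insert -2:
  append -2 at index 6 → [-18, -7, 2, 11, -1, 3, -2]
  -2 < parent 2 at index 2, swap → [-18, -7, -2, 11, -1, 3, 2]
Insert 5:
  append 5 at index 7 → [-18, -7, -2, 11, -1, 3, 2, 5]
  5 < parent 11 at index 3, swap → [-18, -7, -2, 5, -1, 3, 2, 11]
Insert -12:
  append -12 at index 8 → [-18, -7, -2, 5, -1, 3, 2, 11, -12]
  -12 < parent 5 at index 3, swap → [-18, -7, -2, -12, -1, 3, 2, 11, 5]
  -12 < parent -7 at index 1, swap → [-18, -12, -2, -7, -1, 3, 2, 11, 5]
Insert -5:
  append -5 at index 9 → [-18, -12, -2, -7, -1, 3, 2, 11, 5, -5]
  -5 < parent -1 at index 4, swap → [-18, -12, -2, -7, -5, 3, 2, 11, 5, -1]
Insert -20:
  append -20 at index 10 → [-18, -12, -2, -7, -5, 3, 2, 11, 5, -1, -20]
  -20 < parent -5 at index 4, swap → [-18, -12, -2, -7, -20, 3, 2, 11, 5, -1, -5]
  -20 < parent -12 at index 1, swap → [-18, -20, -2, -7, -12, 3, 2, 11, 5, -1, -5]
  -20 < parent -18 at index 0, swap → [-20, -18, -2, -7, -12, 3, 2, 11, 5, -1, -5]

[-20, -18, -2, -7, -12, 3, 2, 11, 5, -1, -5]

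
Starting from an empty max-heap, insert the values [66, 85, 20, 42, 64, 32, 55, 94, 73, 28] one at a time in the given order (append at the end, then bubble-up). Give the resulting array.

Insert 66:
  append 66 at index 0 → [66] (no swap needed)
Insert 85:
  append 85 at index 1 → [66, 85]
  85 > parent 66 at index 0, swap → [85, 66]
Insert 20:
  append 20 at index 2 → [85, 66, 20] (no swap needed)
Insert 42:
  append 42 at index 3 → [85, 66, 20, 42] (no swap needed)
Insert 64:
  append 64 at index 4 → [85, 66, 20, 42, 64] (no swap needed)
Insert 32:
  append 32 at index 5 → [85, 66, 20, 42, 64, 32]
  32 > parent 20 at index 2, swap → [85, 66, 32, 42, 64, 20]
Insert 55:
  append 55 at index 6 → [85, 66, 32, 42, 64, 20, 55]
  55 > parent 32 at index 2, swap → [85, 66, 55, 42, 64, 20, 32]
Insert 94:
  append 94 at index 7 → [85, 66, 55, 42, 64, 20, 32, 94]
  94 > parent 42 at index 3, swap → [85, 66, 55, 94, 64, 20, 32, 42]
  94 > parent 66 at index 1, swap → [85, 94, 55, 66, 64, 20, 32, 42]
  94 > parent 85 at index 0, swap → [94, 85, 55, 66, 64, 20, 32, 42]
Insert 73:
  append 73 at index 8 → [94, 85, 55, 66, 64, 20, 32, 42, 73]
  73 > parent 66 at index 3, swap → [94, 85, 55, 73, 64, 20, 32, 42, 66]
Insert 28:
  append 28 at index 9 → [94, 85, 55, 73, 64, 20, 32, 42, 66, 28] (no swap needed)

[94, 85, 55, 73, 64, 20, 32, 42, 66, 28]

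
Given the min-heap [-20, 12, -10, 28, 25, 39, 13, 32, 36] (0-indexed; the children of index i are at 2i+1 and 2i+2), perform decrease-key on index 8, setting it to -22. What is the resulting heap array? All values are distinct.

set index 8 from 36 to -22 → [-20, 12, -10, 28, 25, 39, 13, 32, -22]
-22 < parent 28 at index 3, swap → [-20, 12, -10, -22, 25, 39, 13, 32, 28]
-22 < parent 12 at index 1, swap → [-20, -22, -10, 12, 25, 39, 13, 32, 28]
-22 < parent -20 at index 0, swap → [-22, -20, -10, 12, 25, 39, 13, 32, 28]

[-22, -20, -10, 12, 25, 39, 13, 32, 28]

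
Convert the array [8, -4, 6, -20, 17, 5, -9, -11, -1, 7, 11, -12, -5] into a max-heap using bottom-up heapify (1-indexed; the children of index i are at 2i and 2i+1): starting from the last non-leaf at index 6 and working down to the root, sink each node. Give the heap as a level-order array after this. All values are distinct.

[17, 11, 6, -1, 8, 5, -9, -11, -20, 7, -4, -12, -5]

sift down from index 6: already satisfies heap property
sift down from index 5: already satisfies heap property
sift down from index 4:
  -20 vs larger child -1 at index 9, swap → [8, -4, 6, -1, 17, 5, -9, -11, -20, 7, 11, -12, -5]
sift down from index 3: already satisfies heap property
sift down from index 2:
  -4 vs larger child 17 at index 5, swap → [8, 17, 6, -1, -4, 5, -9, -11, -20, 7, 11, -12, -5]
  -4 vs larger child 11 at index 11, swap → [8, 17, 6, -1, 11, 5, -9, -11, -20, 7, -4, -12, -5]
sift down from index 1:
  8 vs larger child 17 at index 2, swap → [17, 8, 6, -1, 11, 5, -9, -11, -20, 7, -4, -12, -5]
  8 vs larger child 11 at index 5, swap → [17, 11, 6, -1, 8, 5, -9, -11, -20, 7, -4, -12, -5]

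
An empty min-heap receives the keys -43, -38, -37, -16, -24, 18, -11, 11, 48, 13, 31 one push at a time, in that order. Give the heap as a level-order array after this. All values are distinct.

Insert -43:
  append -43 at index 0 → [-43] (no swap needed)
Insert -38:
  append -38 at index 1 → [-43, -38] (no swap needed)
Insert -37:
  append -37 at index 2 → [-43, -38, -37] (no swap needed)
Insert -16:
  append -16 at index 3 → [-43, -38, -37, -16] (no swap needed)
Insert -24:
  append -24 at index 4 → [-43, -38, -37, -16, -24] (no swap needed)
Insert 18:
  append 18 at index 5 → [-43, -38, -37, -16, -24, 18] (no swap needed)
Insert -11:
  append -11 at index 6 → [-43, -38, -37, -16, -24, 18, -11] (no swap needed)
Insert 11:
  append 11 at index 7 → [-43, -38, -37, -16, -24, 18, -11, 11] (no swap needed)
Insert 48:
  append 48 at index 8 → [-43, -38, -37, -16, -24, 18, -11, 11, 48] (no swap needed)
Insert 13:
  append 13 at index 9 → [-43, -38, -37, -16, -24, 18, -11, 11, 48, 13] (no swap needed)
Insert 31:
  append 31 at index 10 → [-43, -38, -37, -16, -24, 18, -11, 11, 48, 13, 31] (no swap needed)

[-43, -38, -37, -16, -24, 18, -11, 11, 48, 13, 31]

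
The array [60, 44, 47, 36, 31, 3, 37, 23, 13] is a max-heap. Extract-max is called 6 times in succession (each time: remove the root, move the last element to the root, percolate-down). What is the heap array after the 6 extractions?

[23, 3, 13]

extract-max #1 returns 60:
  remove root 60; move last element 13 to root → [13, 44, 47, 36, 31, 3, 37, 23]
  13 vs larger child 47 at index 2, swap → [47, 44, 13, 36, 31, 3, 37, 23]
  13 vs larger child 37 at index 6, swap → [47, 44, 37, 36, 31, 3, 13, 23]
extract-max #2 returns 47:
  remove root 47; move last element 23 to root → [23, 44, 37, 36, 31, 3, 13]
  23 vs larger child 44 at index 1, swap → [44, 23, 37, 36, 31, 3, 13]
  23 vs larger child 36 at index 3, swap → [44, 36, 37, 23, 31, 3, 13]
extract-max #3 returns 44:
  remove root 44; move last element 13 to root → [13, 36, 37, 23, 31, 3]
  13 vs larger child 37 at index 2, swap → [37, 36, 13, 23, 31, 3]
extract-max #4 returns 37:
  remove root 37; move last element 3 to root → [3, 36, 13, 23, 31]
  3 vs larger child 36 at index 1, swap → [36, 3, 13, 23, 31]
  3 vs larger child 31 at index 4, swap → [36, 31, 13, 23, 3]
extract-max #5 returns 36:
  remove root 36; move last element 3 to root → [3, 31, 13, 23]
  3 vs larger child 31 at index 1, swap → [31, 3, 13, 23]
  3 vs only child 23 at index 3, swap → [31, 23, 13, 3]
extract-max #6 returns 31:
  remove root 31; move last element 3 to root → [3, 23, 13]
  3 vs larger child 23 at index 1, swap → [23, 3, 13]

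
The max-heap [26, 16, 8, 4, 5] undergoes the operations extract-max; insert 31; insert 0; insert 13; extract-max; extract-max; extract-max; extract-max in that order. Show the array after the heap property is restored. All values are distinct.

extract-max → returns 26:
  remove root 26; move last element 5 to root → [5, 16, 8, 4]
  5 vs larger child 16 at index 1, swap → [16, 5, 8, 4]
insert 31:
  append 31 at index 4 → [16, 5, 8, 4, 31]
  31 > parent 5 at index 1, swap → [16, 31, 8, 4, 5]
  31 > parent 16 at index 0, swap → [31, 16, 8, 4, 5]
insert 0:
  append 0 at index 5 → [31, 16, 8, 4, 5, 0] (no swap needed)
insert 13:
  append 13 at index 6 → [31, 16, 8, 4, 5, 0, 13]
  13 > parent 8 at index 2, swap → [31, 16, 13, 4, 5, 0, 8]
extract-max → returns 31:
  remove root 31; move last element 8 to root → [8, 16, 13, 4, 5, 0]
  8 vs larger child 16 at index 1, swap → [16, 8, 13, 4, 5, 0]
extract-max → returns 16:
  remove root 16; move last element 0 to root → [0, 8, 13, 4, 5]
  0 vs larger child 13 at index 2, swap → [13, 8, 0, 4, 5]
extract-max → returns 13:
  remove root 13; move last element 5 to root → [5, 8, 0, 4]
  5 vs larger child 8 at index 1, swap → [8, 5, 0, 4]
extract-max → returns 8:
  remove root 8; move last element 4 to root → [4, 5, 0]
  4 vs larger child 5 at index 1, swap → [5, 4, 0]

[5, 4, 0]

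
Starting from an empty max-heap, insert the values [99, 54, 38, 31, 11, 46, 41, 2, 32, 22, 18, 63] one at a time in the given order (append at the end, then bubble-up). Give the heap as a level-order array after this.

Insert 99:
  append 99 at index 0 → [99] (no swap needed)
Insert 54:
  append 54 at index 1 → [99, 54] (no swap needed)
Insert 38:
  append 38 at index 2 → [99, 54, 38] (no swap needed)
Insert 31:
  append 31 at index 3 → [99, 54, 38, 31] (no swap needed)
Insert 11:
  append 11 at index 4 → [99, 54, 38, 31, 11] (no swap needed)
Insert 46:
  append 46 at index 5 → [99, 54, 38, 31, 11, 46]
  46 > parent 38 at index 2, swap → [99, 54, 46, 31, 11, 38]
Insert 41:
  append 41 at index 6 → [99, 54, 46, 31, 11, 38, 41] (no swap needed)
Insert 2:
  append 2 at index 7 → [99, 54, 46, 31, 11, 38, 41, 2] (no swap needed)
Insert 32:
  append 32 at index 8 → [99, 54, 46, 31, 11, 38, 41, 2, 32]
  32 > parent 31 at index 3, swap → [99, 54, 46, 32, 11, 38, 41, 2, 31]
Insert 22:
  append 22 at index 9 → [99, 54, 46, 32, 11, 38, 41, 2, 31, 22]
  22 > parent 11 at index 4, swap → [99, 54, 46, 32, 22, 38, 41, 2, 31, 11]
Insert 18:
  append 18 at index 10 → [99, 54, 46, 32, 22, 38, 41, 2, 31, 11, 18] (no swap needed)
Insert 63:
  append 63 at index 11 → [99, 54, 46, 32, 22, 38, 41, 2, 31, 11, 18, 63]
  63 > parent 38 at index 5, swap → [99, 54, 46, 32, 22, 63, 41, 2, 31, 11, 18, 38]
  63 > parent 46 at index 2, swap → [99, 54, 63, 32, 22, 46, 41, 2, 31, 11, 18, 38]

[99, 54, 63, 32, 22, 46, 41, 2, 31, 11, 18, 38]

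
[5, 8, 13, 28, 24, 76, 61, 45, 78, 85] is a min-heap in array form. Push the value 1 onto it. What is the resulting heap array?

[1, 5, 13, 28, 8, 76, 61, 45, 78, 85, 24]

append 1 at index 10 → [5, 8, 13, 28, 24, 76, 61, 45, 78, 85, 1]
1 < parent 24 at index 4, swap → [5, 8, 13, 28, 1, 76, 61, 45, 78, 85, 24]
1 < parent 8 at index 1, swap → [5, 1, 13, 28, 8, 76, 61, 45, 78, 85, 24]
1 < parent 5 at index 0, swap → [1, 5, 13, 28, 8, 76, 61, 45, 78, 85, 24]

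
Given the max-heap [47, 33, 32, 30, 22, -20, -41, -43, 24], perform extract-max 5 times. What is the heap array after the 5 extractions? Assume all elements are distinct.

extract-max #1 returns 47:
  remove root 47; move last element 24 to root → [24, 33, 32, 30, 22, -20, -41, -43]
  24 vs larger child 33 at index 1, swap → [33, 24, 32, 30, 22, -20, -41, -43]
  24 vs larger child 30 at index 3, swap → [33, 30, 32, 24, 22, -20, -41, -43]
extract-max #2 returns 33:
  remove root 33; move last element -43 to root → [-43, 30, 32, 24, 22, -20, -41]
  -43 vs larger child 32 at index 2, swap → [32, 30, -43, 24, 22, -20, -41]
  -43 vs larger child -20 at index 5, swap → [32, 30, -20, 24, 22, -43, -41]
extract-max #3 returns 32:
  remove root 32; move last element -41 to root → [-41, 30, -20, 24, 22, -43]
  -41 vs larger child 30 at index 1, swap → [30, -41, -20, 24, 22, -43]
  -41 vs larger child 24 at index 3, swap → [30, 24, -20, -41, 22, -43]
extract-max #4 returns 30:
  remove root 30; move last element -43 to root → [-43, 24, -20, -41, 22]
  -43 vs larger child 24 at index 1, swap → [24, -43, -20, -41, 22]
  -43 vs larger child 22 at index 4, swap → [24, 22, -20, -41, -43]
extract-max #5 returns 24:
  remove root 24; move last element -43 to root → [-43, 22, -20, -41]
  -43 vs larger child 22 at index 1, swap → [22, -43, -20, -41]
  -43 vs only child -41 at index 3, swap → [22, -41, -20, -43]

[22, -41, -20, -43]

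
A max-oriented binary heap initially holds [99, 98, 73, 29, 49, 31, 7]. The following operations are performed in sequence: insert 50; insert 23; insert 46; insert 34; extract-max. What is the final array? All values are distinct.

[98, 50, 73, 34, 49, 31, 7, 29, 23, 46]

insert 50:
  append 50 at index 7 → [99, 98, 73, 29, 49, 31, 7, 50]
  50 > parent 29 at index 3, swap → [99, 98, 73, 50, 49, 31, 7, 29]
insert 23:
  append 23 at index 8 → [99, 98, 73, 50, 49, 31, 7, 29, 23] (no swap needed)
insert 46:
  append 46 at index 9 → [99, 98, 73, 50, 49, 31, 7, 29, 23, 46] (no swap needed)
insert 34:
  append 34 at index 10 → [99, 98, 73, 50, 49, 31, 7, 29, 23, 46, 34] (no swap needed)
extract-max → returns 99:
  remove root 99; move last element 34 to root → [34, 98, 73, 50, 49, 31, 7, 29, 23, 46]
  34 vs larger child 98 at index 1, swap → [98, 34, 73, 50, 49, 31, 7, 29, 23, 46]
  34 vs larger child 50 at index 3, swap → [98, 50, 73, 34, 49, 31, 7, 29, 23, 46]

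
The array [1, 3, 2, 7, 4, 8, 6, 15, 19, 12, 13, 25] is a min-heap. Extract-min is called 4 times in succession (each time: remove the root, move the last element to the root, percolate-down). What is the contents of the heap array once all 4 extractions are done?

[6, 7, 8, 13, 12, 19, 25, 15]

extract-min #1 returns 1:
  remove root 1; move last element 25 to root → [25, 3, 2, 7, 4, 8, 6, 15, 19, 12, 13]
  25 vs smaller child 2 at index 2, swap → [2, 3, 25, 7, 4, 8, 6, 15, 19, 12, 13]
  25 vs smaller child 6 at index 6, swap → [2, 3, 6, 7, 4, 8, 25, 15, 19, 12, 13]
extract-min #2 returns 2:
  remove root 2; move last element 13 to root → [13, 3, 6, 7, 4, 8, 25, 15, 19, 12]
  13 vs smaller child 3 at index 1, swap → [3, 13, 6, 7, 4, 8, 25, 15, 19, 12]
  13 vs smaller child 4 at index 4, swap → [3, 4, 6, 7, 13, 8, 25, 15, 19, 12]
  13 vs only child 12 at index 9, swap → [3, 4, 6, 7, 12, 8, 25, 15, 19, 13]
extract-min #3 returns 3:
  remove root 3; move last element 13 to root → [13, 4, 6, 7, 12, 8, 25, 15, 19]
  13 vs smaller child 4 at index 1, swap → [4, 13, 6, 7, 12, 8, 25, 15, 19]
  13 vs smaller child 7 at index 3, swap → [4, 7, 6, 13, 12, 8, 25, 15, 19]
extract-min #4 returns 4:
  remove root 4; move last element 19 to root → [19, 7, 6, 13, 12, 8, 25, 15]
  19 vs smaller child 6 at index 2, swap → [6, 7, 19, 13, 12, 8, 25, 15]
  19 vs smaller child 8 at index 5, swap → [6, 7, 8, 13, 12, 19, 25, 15]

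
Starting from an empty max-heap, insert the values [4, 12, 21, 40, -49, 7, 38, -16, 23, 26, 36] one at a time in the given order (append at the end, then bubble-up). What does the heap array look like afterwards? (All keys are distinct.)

Insert 4:
  append 4 at index 0 → [4] (no swap needed)
Insert 12:
  append 12 at index 1 → [4, 12]
  12 > parent 4 at index 0, swap → [12, 4]
Insert 21:
  append 21 at index 2 → [12, 4, 21]
  21 > parent 12 at index 0, swap → [21, 4, 12]
Insert 40:
  append 40 at index 3 → [21, 4, 12, 40]
  40 > parent 4 at index 1, swap → [21, 40, 12, 4]
  40 > parent 21 at index 0, swap → [40, 21, 12, 4]
Insert -49:
  append -49 at index 4 → [40, 21, 12, 4, -49] (no swap needed)
Insert 7:
  append 7 at index 5 → [40, 21, 12, 4, -49, 7] (no swap needed)
Insert 38:
  append 38 at index 6 → [40, 21, 12, 4, -49, 7, 38]
  38 > parent 12 at index 2, swap → [40, 21, 38, 4, -49, 7, 12]
Insert -16:
  append -16 at index 7 → [40, 21, 38, 4, -49, 7, 12, -16] (no swap needed)
Insert 23:
  append 23 at index 8 → [40, 21, 38, 4, -49, 7, 12, -16, 23]
  23 > parent 4 at index 3, swap → [40, 21, 38, 23, -49, 7, 12, -16, 4]
  23 > parent 21 at index 1, swap → [40, 23, 38, 21, -49, 7, 12, -16, 4]
Insert 26:
  append 26 at index 9 → [40, 23, 38, 21, -49, 7, 12, -16, 4, 26]
  26 > parent -49 at index 4, swap → [40, 23, 38, 21, 26, 7, 12, -16, 4, -49]
  26 > parent 23 at index 1, swap → [40, 26, 38, 21, 23, 7, 12, -16, 4, -49]
Insert 36:
  append 36 at index 10 → [40, 26, 38, 21, 23, 7, 12, -16, 4, -49, 36]
  36 > parent 23 at index 4, swap → [40, 26, 38, 21, 36, 7, 12, -16, 4, -49, 23]
  36 > parent 26 at index 1, swap → [40, 36, 38, 21, 26, 7, 12, -16, 4, -49, 23]

[40, 36, 38, 21, 26, 7, 12, -16, 4, -49, 23]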